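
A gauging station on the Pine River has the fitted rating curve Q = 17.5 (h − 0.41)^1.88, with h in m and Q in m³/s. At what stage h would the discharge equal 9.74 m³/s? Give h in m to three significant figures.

h − h₀ = (Q/C)^(1/b) = (9.74/17.5)^(1/1.88) = 0.7322 m
h = 0.41 + 0.7322 = 1.142 m

1.14 m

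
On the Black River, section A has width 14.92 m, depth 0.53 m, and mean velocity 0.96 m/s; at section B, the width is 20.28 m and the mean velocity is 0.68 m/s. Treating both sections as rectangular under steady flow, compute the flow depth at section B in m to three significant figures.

Q = A₁V₁ = (14.92×0.53) × 0.96 = 7.591 m³/s
d₂ = Q/(b₂ V₂) = 7.591/(20.28×0.68) = 0.5505 m

0.550 m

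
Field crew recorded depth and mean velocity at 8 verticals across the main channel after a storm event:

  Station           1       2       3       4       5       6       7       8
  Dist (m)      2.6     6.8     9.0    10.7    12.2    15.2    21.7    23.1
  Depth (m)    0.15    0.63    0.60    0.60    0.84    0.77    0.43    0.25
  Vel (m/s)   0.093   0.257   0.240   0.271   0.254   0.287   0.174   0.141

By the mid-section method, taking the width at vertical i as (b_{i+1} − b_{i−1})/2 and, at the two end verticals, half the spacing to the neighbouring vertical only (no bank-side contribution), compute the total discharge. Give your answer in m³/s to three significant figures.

w_1 = (6.8 − 2.6)/2 = 2.1 m; q_1 = 0.093 × 0.15 × 2.1 = 0.02930 m³/s
w_2 = (9.0 − 2.6)/2 = 3.2 m; q_2 = 0.257 × 0.63 × 3.2 = 0.5181 m³/s
w_3 = (10.7 − 6.8)/2 = 1.95 m; q_3 = 0.240 × 0.60 × 1.95 = 0.2808 m³/s
w_4 = (12.2 − 9.0)/2 = 1.6 m; q_4 = 0.271 × 0.60 × 1.6 = 0.2602 m³/s
w_5 = (15.2 − 10.7)/2 = 2.25 m; q_5 = 0.254 × 0.84 × 2.25 = 0.4801 m³/s
w_6 = (21.7 − 12.2)/2 = 4.75 m; q_6 = 0.287 × 0.77 × 4.75 = 1.050 m³/s
w_7 = (23.1 − 15.2)/2 = 3.95 m; q_7 = 0.174 × 0.43 × 3.95 = 0.2955 m³/s
w_8 = (23.1 − 21.7)/2 = 0.7 m; q_8 = 0.141 × 0.25 × 0.7 = 0.02468 m³/s
Q = Σ qᵢ = 2.938 m³/s

2.94 m³/s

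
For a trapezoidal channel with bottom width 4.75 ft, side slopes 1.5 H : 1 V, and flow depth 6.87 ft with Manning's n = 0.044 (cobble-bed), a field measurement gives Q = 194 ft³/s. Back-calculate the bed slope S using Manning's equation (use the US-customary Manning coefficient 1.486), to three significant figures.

A = (b + z·y)·y = (4.75 + 1.5×6.87)×6.87 = 103.4 ft²
P = b + 2y√(1+z²) = 4.75 + 2×6.87×√(1+1.5²) = 29.52 ft
R = A/P = 103.4/29.52 = 3.504 ft
S = (Q·n / (1.486·A·R^(2/3)))² = (194×0.044 / (1.486×103.4×2.307))² = 0.0005797

0.000580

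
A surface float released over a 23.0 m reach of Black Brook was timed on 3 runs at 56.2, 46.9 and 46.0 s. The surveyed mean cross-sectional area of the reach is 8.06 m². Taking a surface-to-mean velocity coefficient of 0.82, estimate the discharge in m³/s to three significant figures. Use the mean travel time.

t̄ = (56.2 + 46.9 + 46.0) / 3 = 49.7 s
v_surface = L / t̄ = 23.0 / 49.7 = 0.4628 m/s
v_mean = 0.82 × 0.4628 = 0.3795 m/s
Q = A × v_mean = 8.06 × 0.3795 = 3.059 m³/s

3.06 m³/s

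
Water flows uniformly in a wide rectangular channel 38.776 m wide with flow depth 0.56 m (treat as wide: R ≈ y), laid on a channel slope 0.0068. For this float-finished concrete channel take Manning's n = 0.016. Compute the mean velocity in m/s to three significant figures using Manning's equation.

A = b·y = 38.776 × 0.56 = 21.71 m²
Wide channel: R ≈ y = 0.56 m
Q = (1/n)·A·R^(2/3)·S^(1/2) = (1/0.016) × 21.71 × 0.5600^(2/3) × 0.0068^(1/2) = 76.03 m³/s
V = Q/A = 76.03/21.71 = 3.502 m/s

3.50 m/s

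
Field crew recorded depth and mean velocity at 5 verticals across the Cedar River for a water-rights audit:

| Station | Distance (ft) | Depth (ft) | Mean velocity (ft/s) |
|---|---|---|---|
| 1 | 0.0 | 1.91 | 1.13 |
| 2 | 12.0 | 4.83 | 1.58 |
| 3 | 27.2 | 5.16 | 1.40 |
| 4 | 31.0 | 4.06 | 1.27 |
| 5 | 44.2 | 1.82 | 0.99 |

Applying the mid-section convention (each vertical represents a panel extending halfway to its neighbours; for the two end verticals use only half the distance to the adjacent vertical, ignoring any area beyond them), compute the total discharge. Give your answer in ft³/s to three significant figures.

241 ft³/s

w_1 = (12.0 − 0.0)/2 = 6 ft; q_1 = 1.13 × 1.91 × 6 = 12.95 ft³/s
w_2 = (27.2 − 0.0)/2 = 13.6 ft; q_2 = 1.58 × 4.83 × 13.6 = 103.8 ft³/s
w_3 = (31.0 − 12.0)/2 = 9.5 ft; q_3 = 1.40 × 5.16 × 9.5 = 68.63 ft³/s
w_4 = (44.2 − 27.2)/2 = 8.5 ft; q_4 = 1.27 × 4.06 × 8.5 = 43.83 ft³/s
w_5 = (44.2 − 31.0)/2 = 6.6 ft; q_5 = 0.99 × 1.82 × 6.6 = 11.89 ft³/s
Q = Σ qᵢ = 241.1 ft³/s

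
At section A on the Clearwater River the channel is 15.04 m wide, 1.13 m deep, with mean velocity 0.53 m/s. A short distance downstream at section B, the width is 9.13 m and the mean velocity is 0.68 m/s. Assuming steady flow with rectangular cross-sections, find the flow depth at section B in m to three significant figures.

Q = A₁V₁ = (15.04×1.13) × 0.53 = 9.007 m³/s
d₂ = Q/(b₂ V₂) = 9.007/(9.13×0.68) = 1.451 m

1.45 m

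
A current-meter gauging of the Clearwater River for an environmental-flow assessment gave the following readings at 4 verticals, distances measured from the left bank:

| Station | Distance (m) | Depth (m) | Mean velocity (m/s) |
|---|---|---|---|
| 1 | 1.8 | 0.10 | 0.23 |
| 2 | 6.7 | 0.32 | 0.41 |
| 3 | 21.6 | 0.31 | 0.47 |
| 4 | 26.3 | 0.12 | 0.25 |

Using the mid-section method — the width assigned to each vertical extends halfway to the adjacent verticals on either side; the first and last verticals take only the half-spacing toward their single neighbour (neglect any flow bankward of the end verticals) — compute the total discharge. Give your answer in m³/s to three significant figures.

w_1 = (6.7 − 1.8)/2 = 2.45 m; q_1 = 0.23 × 0.10 × 2.45 = 0.05635 m³/s
w_2 = (21.6 − 1.8)/2 = 9.9 m; q_2 = 0.41 × 0.32 × 9.9 = 1.299 m³/s
w_3 = (26.3 − 6.7)/2 = 9.8 m; q_3 = 0.47 × 0.31 × 9.8 = 1.428 m³/s
w_4 = (26.3 − 21.6)/2 = 2.35 m; q_4 = 0.25 × 0.12 × 2.35 = 0.07050 m³/s
Q = Σ qᵢ = 2.854 m³/s

2.85 m³/s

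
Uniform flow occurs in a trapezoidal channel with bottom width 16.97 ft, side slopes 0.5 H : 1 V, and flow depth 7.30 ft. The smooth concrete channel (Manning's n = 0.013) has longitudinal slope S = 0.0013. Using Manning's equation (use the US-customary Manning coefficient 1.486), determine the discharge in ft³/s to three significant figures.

A = (b + z·y)·y = (16.97 + 0.5×7.30)×7.30 = 150.5 ft²
P = b + 2y√(1+z²) = 16.97 + 2×7.30×√(1+0.5²) = 33.29 ft
R = A/P = 150.5/33.29 = 4.521 ft
Q = (1.486/n)·A·R^(2/3)·S^(1/2) = (1.486/0.013) × 150.5 × 4.521^(2/3) × 0.0013^(1/2) = 1696 ft³/s

1700 ft³/s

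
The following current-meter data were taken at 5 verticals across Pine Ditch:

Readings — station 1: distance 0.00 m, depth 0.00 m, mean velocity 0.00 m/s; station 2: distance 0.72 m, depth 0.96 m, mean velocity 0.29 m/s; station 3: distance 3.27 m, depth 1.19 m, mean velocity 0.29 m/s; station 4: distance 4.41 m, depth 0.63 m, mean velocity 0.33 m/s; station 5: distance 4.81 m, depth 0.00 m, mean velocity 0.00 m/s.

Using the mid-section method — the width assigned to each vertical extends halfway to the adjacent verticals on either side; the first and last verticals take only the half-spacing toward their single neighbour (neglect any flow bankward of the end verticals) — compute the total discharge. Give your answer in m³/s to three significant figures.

1.25 m³/s

w_2 = (3.27 − 0.00)/2 = 1.635 m; q_2 = 0.29 × 0.96 × 1.635 = 0.4552 m³/s
w_3 = (4.41 − 0.72)/2 = 1.845 m; q_3 = 0.29 × 1.19 × 1.845 = 0.6367 m³/s
w_4 = (4.81 − 3.27)/2 = 0.77 m; q_4 = 0.33 × 0.63 × 0.77 = 0.1601 m³/s
Stations 1, 5 contribute zero (depth or velocity is 0).
Q = Σ qᵢ = 1.252 m³/s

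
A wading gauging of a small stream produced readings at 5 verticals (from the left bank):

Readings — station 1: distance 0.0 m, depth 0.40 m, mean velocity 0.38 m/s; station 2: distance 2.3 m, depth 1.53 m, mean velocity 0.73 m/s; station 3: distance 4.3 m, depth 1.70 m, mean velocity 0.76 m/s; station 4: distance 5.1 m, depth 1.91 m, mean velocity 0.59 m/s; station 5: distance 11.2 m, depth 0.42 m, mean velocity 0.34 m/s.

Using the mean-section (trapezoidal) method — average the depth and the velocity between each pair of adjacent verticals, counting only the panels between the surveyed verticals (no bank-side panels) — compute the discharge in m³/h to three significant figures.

28500 m³/h

Panel 1-2: Δb = 2.3 m, d̄ = (0.40+1.53)/2 = 0.965, v̄ = (0.38+0.73)/2 = 0.555 → q = 2.3×0.965×0.555 = 1.232 m³/s
Panel 2-3: Δb = 2 m, d̄ = (1.53+1.70)/2 = 1.615, v̄ = (0.73+0.76)/2 = 0.745 → q = 2×1.615×0.745 = 2.406 m³/s
Panel 3-4: Δb = 0.8 m, d̄ = (1.70+1.91)/2 = 1.805, v̄ = (0.76+0.59)/2 = 0.675 → q = 0.8×1.805×0.675 = 0.9747 m³/s
Panel 4-5: Δb = 6.1 m, d̄ = (1.91+0.42)/2 = 1.165, v̄ = (0.59+0.34)/2 = 0.465 → q = 6.1×1.165×0.465 = 3.305 m³/s
Q = Σ q = 7.917 m³/s
= 7.917 × 3600 = 28500 m³/h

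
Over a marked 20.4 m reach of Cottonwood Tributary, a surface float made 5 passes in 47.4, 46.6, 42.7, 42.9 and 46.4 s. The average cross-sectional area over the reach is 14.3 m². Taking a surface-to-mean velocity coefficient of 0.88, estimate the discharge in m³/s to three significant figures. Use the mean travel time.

t̄ = (47.4 + 46.6 + 42.7 + 42.9 + 46.4) / 5 = 45.2 s
v_surface = L / t̄ = 20.4 / 45.2 = 0.4513 m/s
v_mean = 0.88 × 0.4513 = 0.3972 m/s
Q = A × v_mean = 14.3 × 0.3972 = 5.680 m³/s

5.68 m³/s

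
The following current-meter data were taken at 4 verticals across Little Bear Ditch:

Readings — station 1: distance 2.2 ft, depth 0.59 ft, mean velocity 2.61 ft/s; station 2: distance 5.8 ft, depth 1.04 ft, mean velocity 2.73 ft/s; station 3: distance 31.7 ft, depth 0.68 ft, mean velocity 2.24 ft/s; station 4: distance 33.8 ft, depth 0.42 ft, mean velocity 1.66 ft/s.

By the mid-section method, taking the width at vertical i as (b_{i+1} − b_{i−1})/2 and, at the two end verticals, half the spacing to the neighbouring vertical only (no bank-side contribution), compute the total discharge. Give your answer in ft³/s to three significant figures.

w_1 = (5.8 − 2.2)/2 = 1.8 ft; q_1 = 2.61 × 0.59 × 1.8 = 2.772 ft³/s
w_2 = (31.7 − 2.2)/2 = 14.75 ft; q_2 = 2.73 × 1.04 × 14.75 = 41.88 ft³/s
w_3 = (33.8 − 5.8)/2 = 14 ft; q_3 = 2.24 × 0.68 × 14 = 21.32 ft³/s
w_4 = (33.8 − 31.7)/2 = 1.05 ft; q_4 = 1.66 × 0.42 × 1.05 = 0.7321 ft³/s
Q = Σ qᵢ = 66.71 ft³/s

66.7 ft³/s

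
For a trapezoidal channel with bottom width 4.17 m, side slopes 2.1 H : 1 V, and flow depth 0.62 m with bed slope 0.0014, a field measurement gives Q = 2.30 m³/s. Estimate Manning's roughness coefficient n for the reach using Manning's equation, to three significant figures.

A = (b + z·y)·y = (4.17 + 2.1×0.62)×0.62 = 3.393 m²
P = b + 2y√(1+z²) = 4.17 + 2×0.62×√(1+2.1²) = 7.054 m
R = A/P = 3.393/7.054 = 0.4809 m
n = (1/Q)·A·R^(2/3)·S^(1/2) = (1/2.30) × 3.393 × 0.6138 × 0.03742 = 0.03388

0.0339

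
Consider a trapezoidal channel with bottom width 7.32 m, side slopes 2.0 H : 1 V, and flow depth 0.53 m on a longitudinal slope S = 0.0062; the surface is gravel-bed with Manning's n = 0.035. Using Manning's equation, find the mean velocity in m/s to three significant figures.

A = (b + z·y)·y = (7.32 + 2.0×0.53)×0.53 = 4.441 m²
P = b + 2y√(1+z²) = 7.32 + 2×0.53×√(1+2.0²) = 9.690 m
R = A/P = 4.441/9.690 = 0.4583 m
Q = (1/n)·A·R^(2/3)·S^(1/2) = (1/0.035) × 4.441 × 0.4583^(2/3) × 0.0062^(1/2) = 5.940 m³/s
V = Q/A = 5.940/4.441 = 1.337 m/s

1.34 m/s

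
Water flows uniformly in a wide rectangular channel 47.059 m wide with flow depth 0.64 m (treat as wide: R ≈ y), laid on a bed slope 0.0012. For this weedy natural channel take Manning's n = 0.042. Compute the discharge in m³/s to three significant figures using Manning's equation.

A = b·y = 47.059 × 0.64 = 30.12 m²
Wide channel: R ≈ y = 0.64 m
Q = (1/n)·A·R^(2/3)·S^(1/2) = (1/0.042) × 30.12 × 0.6400^(2/3) × 0.0012^(1/2) = 18.45 m³/s

18.4 m³/s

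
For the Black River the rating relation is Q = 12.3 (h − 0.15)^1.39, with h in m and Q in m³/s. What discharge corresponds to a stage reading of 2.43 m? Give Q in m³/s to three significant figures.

38.7 m³/s

Q = 12.3 × (2.43 − 0.15)^1.39 = 12.3 × 2.28^1.39 = 38.68 m³/s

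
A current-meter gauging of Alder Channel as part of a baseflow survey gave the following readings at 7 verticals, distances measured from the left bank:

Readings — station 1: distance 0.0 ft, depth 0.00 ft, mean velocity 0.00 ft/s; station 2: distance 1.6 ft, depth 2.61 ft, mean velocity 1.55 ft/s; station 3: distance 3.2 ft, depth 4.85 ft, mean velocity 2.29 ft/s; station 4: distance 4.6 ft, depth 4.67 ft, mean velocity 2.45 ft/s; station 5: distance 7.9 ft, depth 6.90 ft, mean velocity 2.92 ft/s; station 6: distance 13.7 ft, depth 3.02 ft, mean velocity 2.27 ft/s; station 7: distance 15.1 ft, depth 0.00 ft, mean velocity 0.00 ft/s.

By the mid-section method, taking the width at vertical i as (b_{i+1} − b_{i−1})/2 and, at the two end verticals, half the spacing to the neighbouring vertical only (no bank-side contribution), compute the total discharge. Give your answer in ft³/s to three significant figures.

166 ft³/s

w_2 = (3.2 − 0.0)/2 = 1.6 ft; q_2 = 1.55 × 2.61 × 1.6 = 6.473 ft³/s
w_3 = (4.6 − 1.6)/2 = 1.5 ft; q_3 = 2.29 × 4.85 × 1.5 = 16.66 ft³/s
w_4 = (7.9 − 3.2)/2 = 2.35 ft; q_4 = 2.45 × 4.67 × 2.35 = 26.89 ft³/s
w_5 = (13.7 − 4.6)/2 = 4.55 ft; q_5 = 2.92 × 6.90 × 4.55 = 91.67 ft³/s
w_6 = (15.1 − 7.9)/2 = 3.6 ft; q_6 = 2.27 × 3.02 × 3.6 = 24.68 ft³/s
Stations 1, 7 contribute zero (depth or velocity is 0).
Q = Σ qᵢ = 166.4 ft³/s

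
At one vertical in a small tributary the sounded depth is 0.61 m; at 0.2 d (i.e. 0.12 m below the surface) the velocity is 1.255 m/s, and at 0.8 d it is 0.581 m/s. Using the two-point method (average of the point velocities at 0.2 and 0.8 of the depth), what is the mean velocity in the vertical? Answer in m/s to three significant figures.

0.918 m/s

v̄ = (1.255 + 0.581) / 2 = 0.9180 m/s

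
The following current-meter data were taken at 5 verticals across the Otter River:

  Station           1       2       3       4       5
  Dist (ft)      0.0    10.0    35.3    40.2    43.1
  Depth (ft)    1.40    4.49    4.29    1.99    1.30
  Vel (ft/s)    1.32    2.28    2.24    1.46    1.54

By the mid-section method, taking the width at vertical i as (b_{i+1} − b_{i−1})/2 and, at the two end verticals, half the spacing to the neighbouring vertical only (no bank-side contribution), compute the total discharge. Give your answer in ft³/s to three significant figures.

349 ft³/s

w_1 = (10.0 − 0.0)/2 = 5 ft; q_1 = 1.32 × 1.40 × 5 = 9.240 ft³/s
w_2 = (35.3 − 0.0)/2 = 17.65 ft; q_2 = 2.28 × 4.49 × 17.65 = 180.7 ft³/s
w_3 = (40.2 − 10.0)/2 = 15.1 ft; q_3 = 2.24 × 4.29 × 15.1 = 145.1 ft³/s
w_4 = (43.1 − 35.3)/2 = 3.9 ft; q_4 = 1.46 × 1.99 × 3.9 = 11.33 ft³/s
w_5 = (43.1 − 40.2)/2 = 1.45 ft; q_5 = 1.54 × 1.30 × 1.45 = 2.903 ft³/s
Q = Σ qᵢ = 349.3 ft³/s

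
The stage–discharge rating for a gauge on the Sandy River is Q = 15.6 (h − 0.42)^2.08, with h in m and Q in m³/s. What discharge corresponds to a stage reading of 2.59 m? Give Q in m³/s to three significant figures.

78.2 m³/s

Q = 15.6 × (2.59 − 0.42)^2.08 = 15.6 × 2.17^2.08 = 78.16 m³/s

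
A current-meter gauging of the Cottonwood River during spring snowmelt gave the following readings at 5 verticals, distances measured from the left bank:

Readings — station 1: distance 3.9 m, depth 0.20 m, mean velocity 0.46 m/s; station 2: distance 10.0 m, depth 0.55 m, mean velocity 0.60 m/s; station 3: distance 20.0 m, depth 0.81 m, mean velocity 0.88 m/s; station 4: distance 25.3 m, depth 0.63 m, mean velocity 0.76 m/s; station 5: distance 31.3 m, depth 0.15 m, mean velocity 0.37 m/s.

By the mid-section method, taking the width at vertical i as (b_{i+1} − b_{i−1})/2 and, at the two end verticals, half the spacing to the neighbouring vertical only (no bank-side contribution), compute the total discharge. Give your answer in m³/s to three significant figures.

11.3 m³/s

w_1 = (10.0 − 3.9)/2 = 3.05 m; q_1 = 0.46 × 0.20 × 3.05 = 0.2806 m³/s
w_2 = (20.0 − 3.9)/2 = 8.05 m; q_2 = 0.60 × 0.55 × 8.05 = 2.657 m³/s
w_3 = (25.3 − 10.0)/2 = 7.65 m; q_3 = 0.88 × 0.81 × 7.65 = 5.453 m³/s
w_4 = (31.3 − 20.0)/2 = 5.65 m; q_4 = 0.76 × 0.63 × 5.65 = 2.705 m³/s
w_5 = (31.3 − 25.3)/2 = 3 m; q_5 = 0.37 × 0.15 × 3 = 0.1665 m³/s
Q = Σ qᵢ = 11.26 m³/s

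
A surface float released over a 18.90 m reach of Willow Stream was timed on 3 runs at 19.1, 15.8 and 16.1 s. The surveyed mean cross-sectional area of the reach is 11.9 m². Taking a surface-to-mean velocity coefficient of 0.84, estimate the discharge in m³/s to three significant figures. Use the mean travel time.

t̄ = (19.1 + 15.8 + 16.1) / 3 = 17 s
v_surface = L / t̄ = 18.90 / 17 = 1.112 m/s
v_mean = 0.84 × 1.112 = 0.9339 m/s
Q = A × v_mean = 11.9 × 0.9339 = 11.11 m³/s

11.1 m³/s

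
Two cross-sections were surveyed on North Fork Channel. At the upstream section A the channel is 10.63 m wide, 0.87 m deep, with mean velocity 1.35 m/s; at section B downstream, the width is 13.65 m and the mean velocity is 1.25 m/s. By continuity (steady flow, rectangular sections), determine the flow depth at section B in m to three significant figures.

Q = A₁V₁ = (10.63×0.87) × 1.35 = 12.48 m³/s
d₂ = Q/(b₂ V₂) = 12.48/(13.65×1.25) = 0.7317 m

0.732 m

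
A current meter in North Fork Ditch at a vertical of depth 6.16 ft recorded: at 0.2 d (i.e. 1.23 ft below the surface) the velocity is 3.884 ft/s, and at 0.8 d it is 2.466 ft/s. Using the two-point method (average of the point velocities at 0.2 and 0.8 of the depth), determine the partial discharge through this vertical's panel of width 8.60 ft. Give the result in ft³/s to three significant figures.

168 ft³/s

v̄ = (3.884 + 2.466) / 2 = 3.175 ft/s
q = v̄ × d × w = 3.175 × 6.16 × 8.60 = 168.2 ft³/s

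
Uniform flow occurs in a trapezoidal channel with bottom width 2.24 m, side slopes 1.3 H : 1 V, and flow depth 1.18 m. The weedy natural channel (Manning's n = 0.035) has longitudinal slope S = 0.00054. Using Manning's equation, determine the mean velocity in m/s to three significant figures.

0.538 m/s

A = (b + z·y)·y = (2.24 + 1.3×1.18)×1.18 = 4.453 m²
P = b + 2y√(1+z²) = 2.24 + 2×1.18×√(1+1.3²) = 6.111 m
R = A/P = 4.453/6.111 = 0.7288 m
Q = (1/n)·A·R^(2/3)·S^(1/2) = (1/0.035) × 4.453 × 0.7288^(2/3) × 0.00054^(1/2) = 2.394 m³/s
V = Q/A = 2.394/4.453 = 0.5377 m/s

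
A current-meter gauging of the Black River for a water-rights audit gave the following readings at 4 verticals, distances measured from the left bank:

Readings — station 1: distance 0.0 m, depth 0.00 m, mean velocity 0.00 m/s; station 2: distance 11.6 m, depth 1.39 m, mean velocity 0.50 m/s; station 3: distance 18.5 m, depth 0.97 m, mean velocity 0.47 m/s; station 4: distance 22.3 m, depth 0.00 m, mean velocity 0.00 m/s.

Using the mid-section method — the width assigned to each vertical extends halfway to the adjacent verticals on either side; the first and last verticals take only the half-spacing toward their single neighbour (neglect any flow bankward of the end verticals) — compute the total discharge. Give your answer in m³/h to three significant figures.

31900 m³/h

w_2 = (18.5 − 0.0)/2 = 9.25 m; q_2 = 0.50 × 1.39 × 9.25 = 6.429 m³/s
w_3 = (22.3 − 11.6)/2 = 5.35 m; q_3 = 0.47 × 0.97 × 5.35 = 2.439 m³/s
Stations 1, 4 contribute zero (depth or velocity is 0).
Q = Σ qᵢ = 8.868 m³/s
= 8.868 × 3600 = 31920 m³/h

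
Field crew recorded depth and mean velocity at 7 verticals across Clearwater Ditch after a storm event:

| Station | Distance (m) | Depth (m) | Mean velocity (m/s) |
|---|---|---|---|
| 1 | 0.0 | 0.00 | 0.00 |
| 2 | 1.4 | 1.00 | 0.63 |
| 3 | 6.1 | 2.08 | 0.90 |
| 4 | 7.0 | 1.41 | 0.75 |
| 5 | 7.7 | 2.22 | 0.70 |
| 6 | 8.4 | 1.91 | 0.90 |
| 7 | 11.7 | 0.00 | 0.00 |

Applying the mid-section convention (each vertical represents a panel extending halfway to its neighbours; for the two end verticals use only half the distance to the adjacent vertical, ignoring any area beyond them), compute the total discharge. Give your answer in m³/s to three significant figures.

12.5 m³/s

w_2 = (6.1 − 0.0)/2 = 3.05 m; q_2 = 0.63 × 1.00 × 3.05 = 1.922 m³/s
w_3 = (7.0 − 1.4)/2 = 2.8 m; q_3 = 0.90 × 2.08 × 2.8 = 5.242 m³/s
w_4 = (7.7 − 6.1)/2 = 0.8 m; q_4 = 0.75 × 1.41 × 0.8 = 0.8460 m³/s
w_5 = (8.4 − 7.0)/2 = 0.7 m; q_5 = 0.70 × 2.22 × 0.7 = 1.088 m³/s
w_6 = (11.7 − 7.7)/2 = 2 m; q_6 = 0.90 × 1.91 × 2 = 3.438 m³/s
Stations 1, 7 contribute zero (depth or velocity is 0).
Q = Σ qᵢ = 12.53 m³/s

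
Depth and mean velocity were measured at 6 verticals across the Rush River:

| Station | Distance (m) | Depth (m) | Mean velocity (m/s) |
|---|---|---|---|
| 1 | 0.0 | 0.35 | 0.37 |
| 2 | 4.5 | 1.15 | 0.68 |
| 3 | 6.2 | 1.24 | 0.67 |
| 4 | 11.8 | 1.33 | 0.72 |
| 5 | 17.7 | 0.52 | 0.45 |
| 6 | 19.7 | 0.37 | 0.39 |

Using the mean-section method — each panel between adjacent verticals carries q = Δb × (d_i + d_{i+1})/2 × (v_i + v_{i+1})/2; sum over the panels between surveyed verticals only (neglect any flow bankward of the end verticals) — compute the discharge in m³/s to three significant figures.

Panel 1-2: Δb = 4.5 m, d̄ = (0.35+1.15)/2 = 0.75, v̄ = (0.37+0.68)/2 = 0.525 → q = 4.5×0.75×0.525 = 1.772 m³/s
Panel 2-3: Δb = 1.7 m, d̄ = (1.15+1.24)/2 = 1.195, v̄ = (0.68+0.67)/2 = 0.675 → q = 1.7×1.195×0.675 = 1.371 m³/s
Panel 3-4: Δb = 5.6 m, d̄ = (1.24+1.33)/2 = 1.285, v̄ = (0.67+0.72)/2 = 0.695 → q = 5.6×1.285×0.695 = 5.001 m³/s
Panel 4-5: Δb = 5.9 m, d̄ = (1.33+0.52)/2 = 0.925, v̄ = (0.72+0.45)/2 = 0.585 → q = 5.9×0.925×0.585 = 3.193 m³/s
Panel 5-6: Δb = 2 m, d̄ = (0.52+0.37)/2 = 0.445, v̄ = (0.45+0.39)/2 = 0.42 → q = 2×0.445×0.42 = 0.3738 m³/s
Q = Σ q = 11.71 m³/s

11.7 m³/s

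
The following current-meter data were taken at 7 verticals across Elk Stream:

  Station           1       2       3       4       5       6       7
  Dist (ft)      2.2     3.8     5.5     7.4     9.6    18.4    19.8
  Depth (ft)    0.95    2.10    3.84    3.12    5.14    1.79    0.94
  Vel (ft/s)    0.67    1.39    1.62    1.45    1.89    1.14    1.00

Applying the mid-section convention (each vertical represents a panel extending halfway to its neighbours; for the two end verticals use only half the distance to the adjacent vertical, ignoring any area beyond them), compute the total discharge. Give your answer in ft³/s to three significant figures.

90.3 ft³/s

w_1 = (3.8 − 2.2)/2 = 0.8 ft; q_1 = 0.67 × 0.95 × 0.8 = 0.5092 ft³/s
w_2 = (5.5 − 2.2)/2 = 1.65 ft; q_2 = 1.39 × 2.10 × 1.65 = 4.816 ft³/s
w_3 = (7.4 − 3.8)/2 = 1.8 ft; q_3 = 1.62 × 3.84 × 1.8 = 11.20 ft³/s
w_4 = (9.6 − 5.5)/2 = 2.05 ft; q_4 = 1.45 × 3.12 × 2.05 = 9.274 ft³/s
w_5 = (18.4 − 7.4)/2 = 5.5 ft; q_5 = 1.89 × 5.14 × 5.5 = 53.43 ft³/s
w_6 = (19.8 − 9.6)/2 = 5.1 ft; q_6 = 1.14 × 1.79 × 5.1 = 10.41 ft³/s
w_7 = (19.8 − 18.4)/2 = 0.7 ft; q_7 = 1.00 × 0.94 × 0.7 = 0.6580 ft³/s
Q = Σ qᵢ = 90.29 ft³/s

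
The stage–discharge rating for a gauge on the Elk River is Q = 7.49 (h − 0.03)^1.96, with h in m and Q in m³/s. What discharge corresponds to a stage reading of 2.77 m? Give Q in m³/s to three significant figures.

Q = 7.49 × (2.77 − 0.03)^1.96 = 7.49 × 2.74^1.96 = 54.01 m³/s

54.0 m³/s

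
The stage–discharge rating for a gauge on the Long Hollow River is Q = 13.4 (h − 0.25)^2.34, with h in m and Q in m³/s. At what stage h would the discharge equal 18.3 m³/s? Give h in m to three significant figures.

1.39 m

h − h₀ = (Q/C)^(1/b) = (18.3/13.4)^(1/2.34) = 1.142 m
h = 0.25 + 1.142 = 1.392 m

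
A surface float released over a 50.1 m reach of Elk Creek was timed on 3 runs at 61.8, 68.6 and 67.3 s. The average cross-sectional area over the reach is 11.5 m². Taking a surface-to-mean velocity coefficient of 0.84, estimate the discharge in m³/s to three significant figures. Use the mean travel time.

7.34 m³/s

t̄ = (61.8 + 68.6 + 67.3) / 3 = 65.9 s
v_surface = L / t̄ = 50.1 / 65.9 = 0.7602 m/s
v_mean = 0.84 × 0.7602 = 0.6386 m/s
Q = A × v_mean = 11.5 × 0.6386 = 7.344 m³/s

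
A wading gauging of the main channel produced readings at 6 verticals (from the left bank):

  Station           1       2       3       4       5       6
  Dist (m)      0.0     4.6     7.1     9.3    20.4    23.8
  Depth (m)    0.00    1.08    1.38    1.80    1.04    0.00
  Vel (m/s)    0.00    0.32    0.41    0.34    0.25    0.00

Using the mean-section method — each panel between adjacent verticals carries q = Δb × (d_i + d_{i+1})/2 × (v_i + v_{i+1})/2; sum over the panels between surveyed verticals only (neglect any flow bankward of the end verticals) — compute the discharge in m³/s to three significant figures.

7.70 m³/s

Panel 1-2: Δb = 4.6 m, d̄ = (0.00+1.08)/2 = 0.54, v̄ = (0.00+0.32)/2 = 0.16 → q = 4.6×0.54×0.16 = 0.3974 m³/s
Panel 2-3: Δb = 2.5 m, d̄ = (1.08+1.38)/2 = 1.23, v̄ = (0.32+0.41)/2 = 0.365 → q = 2.5×1.23×0.365 = 1.122 m³/s
Panel 3-4: Δb = 2.2 m, d̄ = (1.38+1.80)/2 = 1.59, v̄ = (0.41+0.34)/2 = 0.375 → q = 2.2×1.59×0.375 = 1.312 m³/s
Panel 4-5: Δb = 11.1 m, d̄ = (1.80+1.04)/2 = 1.42, v̄ = (0.34+0.25)/2 = 0.295 → q = 11.1×1.42×0.295 = 4.650 m³/s
Panel 5-6: Δb = 3.4 m, d̄ = (1.04+0.00)/2 = 0.52, v̄ = (0.25+0.00)/2 = 0.125 → q = 3.4×0.52×0.125 = 0.2210 m³/s
Q = Σ q = 7.702 m³/s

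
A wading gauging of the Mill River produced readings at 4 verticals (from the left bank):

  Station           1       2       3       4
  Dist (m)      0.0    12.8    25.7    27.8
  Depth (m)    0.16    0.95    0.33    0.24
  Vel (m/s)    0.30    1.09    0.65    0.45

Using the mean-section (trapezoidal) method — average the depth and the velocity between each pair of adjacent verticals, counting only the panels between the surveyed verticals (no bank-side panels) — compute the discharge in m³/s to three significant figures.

12.4 m³/s

Panel 1-2: Δb = 12.8 m, d̄ = (0.16+0.95)/2 = 0.555, v̄ = (0.30+1.09)/2 = 0.695 → q = 12.8×0.555×0.695 = 4.937 m³/s
Panel 2-3: Δb = 12.9 m, d̄ = (0.95+0.33)/2 = 0.64, v̄ = (1.09+0.65)/2 = 0.87 → q = 12.9×0.64×0.87 = 7.183 m³/s
Panel 3-4: Δb = 2.1 m, d̄ = (0.33+0.24)/2 = 0.285, v̄ = (0.65+0.45)/2 = 0.55 → q = 2.1×0.285×0.55 = 0.3292 m³/s
Q = Σ q = 12.45 m³/s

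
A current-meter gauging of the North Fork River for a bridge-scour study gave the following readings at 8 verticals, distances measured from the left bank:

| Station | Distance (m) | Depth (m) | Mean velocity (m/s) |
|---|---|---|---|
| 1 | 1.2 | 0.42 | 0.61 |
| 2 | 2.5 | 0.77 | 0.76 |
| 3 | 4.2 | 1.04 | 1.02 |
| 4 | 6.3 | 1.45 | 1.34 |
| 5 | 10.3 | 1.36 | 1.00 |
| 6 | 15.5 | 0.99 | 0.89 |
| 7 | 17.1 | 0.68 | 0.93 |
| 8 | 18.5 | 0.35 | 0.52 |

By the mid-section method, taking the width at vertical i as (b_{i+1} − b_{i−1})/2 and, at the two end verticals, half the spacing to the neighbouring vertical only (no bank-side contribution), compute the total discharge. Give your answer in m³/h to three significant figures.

69500 m³/h

w_1 = (2.5 − 1.2)/2 = 0.65 m; q_1 = 0.61 × 0.42 × 0.65 = 0.1665 m³/s
w_2 = (4.2 − 1.2)/2 = 1.5 m; q_2 = 0.76 × 0.77 × 1.5 = 0.8778 m³/s
w_3 = (6.3 − 2.5)/2 = 1.9 m; q_3 = 1.02 × 1.04 × 1.9 = 2.016 m³/s
w_4 = (10.3 − 4.2)/2 = 3.05 m; q_4 = 1.34 × 1.45 × 3.05 = 5.926 m³/s
w_5 = (15.5 − 6.3)/2 = 4.6 m; q_5 = 1.00 × 1.36 × 4.6 = 6.256 m³/s
w_6 = (17.1 − 10.3)/2 = 3.4 m; q_6 = 0.89 × 0.99 × 3.4 = 2.996 m³/s
w_7 = (18.5 − 15.5)/2 = 1.5 m; q_7 = 0.93 × 0.68 × 1.5 = 0.9486 m³/s
w_8 = (18.5 − 17.1)/2 = 0.7 m; q_8 = 0.52 × 0.35 × 0.7 = 0.1274 m³/s
Q = Σ qᵢ = 19.31 m³/s
= 19.31 × 3600 = 69530 m³/h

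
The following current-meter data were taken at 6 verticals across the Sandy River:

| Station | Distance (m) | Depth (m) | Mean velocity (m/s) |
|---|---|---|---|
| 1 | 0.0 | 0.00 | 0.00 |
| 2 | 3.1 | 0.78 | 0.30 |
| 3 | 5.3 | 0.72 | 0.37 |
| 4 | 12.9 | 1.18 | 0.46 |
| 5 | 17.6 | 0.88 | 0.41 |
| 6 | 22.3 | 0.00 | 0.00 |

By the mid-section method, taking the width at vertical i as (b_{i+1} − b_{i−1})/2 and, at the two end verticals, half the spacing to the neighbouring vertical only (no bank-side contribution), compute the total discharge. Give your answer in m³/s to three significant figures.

6.96 m³/s

w_2 = (5.3 − 0.0)/2 = 2.65 m; q_2 = 0.30 × 0.78 × 2.65 = 0.6201 m³/s
w_3 = (12.9 − 3.1)/2 = 4.9 m; q_3 = 0.37 × 0.72 × 4.9 = 1.305 m³/s
w_4 = (17.6 − 5.3)/2 = 6.15 m; q_4 = 0.46 × 1.18 × 6.15 = 3.338 m³/s
w_5 = (22.3 − 12.9)/2 = 4.7 m; q_5 = 0.41 × 0.88 × 4.7 = 1.696 m³/s
Stations 1, 6 contribute zero (depth or velocity is 0).
Q = Σ qᵢ = 6.959 m³/s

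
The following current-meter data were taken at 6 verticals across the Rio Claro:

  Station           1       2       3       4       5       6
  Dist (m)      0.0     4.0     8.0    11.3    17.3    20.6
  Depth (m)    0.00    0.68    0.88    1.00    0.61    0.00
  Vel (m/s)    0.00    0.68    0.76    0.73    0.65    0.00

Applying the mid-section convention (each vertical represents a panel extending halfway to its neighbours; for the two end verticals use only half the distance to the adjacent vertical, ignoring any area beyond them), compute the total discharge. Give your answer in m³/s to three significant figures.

w_2 = (8.0 − 0.0)/2 = 4 m; q_2 = 0.68 × 0.68 × 4 = 1.850 m³/s
w_3 = (11.3 − 4.0)/2 = 3.65 m; q_3 = 0.76 × 0.88 × 3.65 = 2.441 m³/s
w_4 = (17.3 − 8.0)/2 = 4.65 m; q_4 = 0.73 × 1.00 × 4.65 = 3.395 m³/s
w_5 = (20.6 − 11.3)/2 = 4.65 m; q_5 = 0.65 × 0.61 × 4.65 = 1.844 m³/s
Stations 1, 6 contribute zero (depth or velocity is 0).
Q = Σ qᵢ = 9.529 m³/s

9.53 m³/s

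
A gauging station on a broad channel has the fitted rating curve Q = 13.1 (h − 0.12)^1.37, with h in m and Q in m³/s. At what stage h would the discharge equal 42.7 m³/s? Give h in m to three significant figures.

2.49 m

h − h₀ = (Q/C)^(1/b) = (42.7/13.1)^(1/1.37) = 2.369 m
h = 0.12 + 2.369 = 2.489 m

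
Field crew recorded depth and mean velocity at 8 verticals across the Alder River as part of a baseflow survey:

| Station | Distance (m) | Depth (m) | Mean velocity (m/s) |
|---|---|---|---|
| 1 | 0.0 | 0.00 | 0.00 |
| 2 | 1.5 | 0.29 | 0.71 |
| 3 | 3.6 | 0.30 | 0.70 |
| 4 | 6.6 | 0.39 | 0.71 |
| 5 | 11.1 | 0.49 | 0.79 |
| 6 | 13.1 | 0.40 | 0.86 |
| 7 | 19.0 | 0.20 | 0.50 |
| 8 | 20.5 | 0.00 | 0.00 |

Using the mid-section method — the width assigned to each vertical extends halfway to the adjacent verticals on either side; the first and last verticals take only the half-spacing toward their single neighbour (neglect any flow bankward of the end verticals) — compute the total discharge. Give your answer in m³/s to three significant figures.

4.93 m³/s

w_2 = (3.6 − 0.0)/2 = 1.8 m; q_2 = 0.71 × 0.29 × 1.8 = 0.3706 m³/s
w_3 = (6.6 − 1.5)/2 = 2.55 m; q_3 = 0.70 × 0.30 × 2.55 = 0.5355 m³/s
w_4 = (11.1 − 3.6)/2 = 3.75 m; q_4 = 0.71 × 0.39 × 3.75 = 1.038 m³/s
w_5 = (13.1 − 6.6)/2 = 3.25 m; q_5 = 0.79 × 0.49 × 3.25 = 1.258 m³/s
w_6 = (19.0 − 11.1)/2 = 3.95 m; q_6 = 0.86 × 0.40 × 3.95 = 1.359 m³/s
w_7 = (20.5 − 13.1)/2 = 3.7 m; q_7 = 0.50 × 0.20 × 3.7 = 0.3700 m³/s
Stations 1, 8 contribute zero (depth or velocity is 0).
Q = Σ qᵢ = 4.931 m³/s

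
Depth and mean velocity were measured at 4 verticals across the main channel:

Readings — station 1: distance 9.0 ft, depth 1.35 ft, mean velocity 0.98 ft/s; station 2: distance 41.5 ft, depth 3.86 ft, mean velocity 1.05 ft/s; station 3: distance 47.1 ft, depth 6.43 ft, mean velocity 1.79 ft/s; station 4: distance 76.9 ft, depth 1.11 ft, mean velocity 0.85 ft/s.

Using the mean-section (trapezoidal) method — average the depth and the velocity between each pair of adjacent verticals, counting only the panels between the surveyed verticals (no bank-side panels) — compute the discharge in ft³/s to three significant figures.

Panel 1-2: Δb = 32.5 ft, d̄ = (1.35+3.86)/2 = 2.605, v̄ = (0.98+1.05)/2 = 1.015 → q = 32.5×2.605×1.015 = 85.93 ft³/s
Panel 2-3: Δb = 5.6 ft, d̄ = (3.86+6.43)/2 = 5.145, v̄ = (1.05+1.79)/2 = 1.42 → q = 5.6×5.145×1.42 = 40.91 ft³/s
Panel 3-4: Δb = 29.8 ft, d̄ = (6.43+1.11)/2 = 3.77, v̄ = (1.79+0.85)/2 = 1.32 → q = 29.8×3.77×1.32 = 148.3 ft³/s
Q = Σ q = 275.1 ft³/s

275 ft³/s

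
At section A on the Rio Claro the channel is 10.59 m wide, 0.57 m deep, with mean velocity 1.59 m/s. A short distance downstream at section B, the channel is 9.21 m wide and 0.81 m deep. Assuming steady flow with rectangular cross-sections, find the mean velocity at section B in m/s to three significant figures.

1.29 m/s

Q = A₁V₁ = (10.59×0.57) × 1.59 = 9.598 m³/s
A₂ = 9.21 × 0.81 = 7.460 m²
V₂ = Q/A₂ = 9.598/7.460 = 1.287 m/s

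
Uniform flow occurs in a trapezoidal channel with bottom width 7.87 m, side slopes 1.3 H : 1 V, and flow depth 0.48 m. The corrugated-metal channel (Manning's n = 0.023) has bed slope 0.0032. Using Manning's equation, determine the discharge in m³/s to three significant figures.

5.73 m³/s

A = (b + z·y)·y = (7.87 + 1.3×0.48)×0.48 = 4.077 m²
P = b + 2y√(1+z²) = 7.87 + 2×0.48×√(1+1.3²) = 9.445 m
R = A/P = 4.077/9.445 = 0.4317 m
Q = (1/n)·A·R^(2/3)·S^(1/2) = (1/0.023) × 4.077 × 0.4317^(2/3) × 0.0032^(1/2) = 5.728 m³/s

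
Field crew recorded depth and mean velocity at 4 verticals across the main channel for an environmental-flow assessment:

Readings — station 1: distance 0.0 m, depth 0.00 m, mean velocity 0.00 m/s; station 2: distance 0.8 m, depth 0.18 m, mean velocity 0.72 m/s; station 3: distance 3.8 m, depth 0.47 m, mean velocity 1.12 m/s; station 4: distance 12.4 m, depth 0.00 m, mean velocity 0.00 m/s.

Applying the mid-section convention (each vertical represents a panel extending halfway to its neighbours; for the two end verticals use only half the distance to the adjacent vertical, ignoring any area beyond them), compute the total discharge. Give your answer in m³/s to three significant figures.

3.30 m³/s

w_2 = (3.8 − 0.0)/2 = 1.9 m; q_2 = 0.72 × 0.18 × 1.9 = 0.2462 m³/s
w_3 = (12.4 − 0.8)/2 = 5.8 m; q_3 = 1.12 × 0.47 × 5.8 = 3.053 m³/s
Stations 1, 4 contribute zero (depth or velocity is 0).
Q = Σ qᵢ = 3.299 m³/s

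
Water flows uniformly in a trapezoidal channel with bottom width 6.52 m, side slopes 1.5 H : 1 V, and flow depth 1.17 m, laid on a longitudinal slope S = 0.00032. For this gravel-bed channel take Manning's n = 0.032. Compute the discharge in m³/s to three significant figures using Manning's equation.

A = (b + z·y)·y = (6.52 + 1.5×1.17)×1.17 = 9.682 m²
P = b + 2y√(1+z²) = 6.52 + 2×1.17×√(1+1.5²) = 10.74 m
R = A/P = 9.682/10.74 = 0.9016 m
Q = (1/n)·A·R^(2/3)·S^(1/2) = (1/0.032) × 9.682 × 0.9016^(2/3) × 0.00032^(1/2) = 5.051 m³/s

5.05 m³/s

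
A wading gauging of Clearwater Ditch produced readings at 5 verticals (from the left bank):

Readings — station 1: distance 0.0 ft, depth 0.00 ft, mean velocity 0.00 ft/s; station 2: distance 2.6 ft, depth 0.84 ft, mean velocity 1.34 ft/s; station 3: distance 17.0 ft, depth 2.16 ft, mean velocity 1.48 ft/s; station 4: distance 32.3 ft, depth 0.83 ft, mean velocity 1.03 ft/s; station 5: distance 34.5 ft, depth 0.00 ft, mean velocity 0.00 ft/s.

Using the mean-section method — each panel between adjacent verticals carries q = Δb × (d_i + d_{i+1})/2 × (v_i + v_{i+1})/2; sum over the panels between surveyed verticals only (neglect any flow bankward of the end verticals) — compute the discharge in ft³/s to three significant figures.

60.4 ft³/s

Panel 1-2: Δb = 2.6 ft, d̄ = (0.00+0.84)/2 = 0.42, v̄ = (0.00+1.34)/2 = 0.67 → q = 2.6×0.42×0.67 = 0.7316 ft³/s
Panel 2-3: Δb = 14.4 ft, d̄ = (0.84+2.16)/2 = 1.5, v̄ = (1.34+1.48)/2 = 1.41 → q = 14.4×1.5×1.41 = 30.46 ft³/s
Panel 3-4: Δb = 15.3 ft, d̄ = (2.16+0.83)/2 = 1.495, v̄ = (1.48+1.03)/2 = 1.255 → q = 15.3×1.495×1.255 = 28.71 ft³/s
Panel 4-5: Δb = 2.2 ft, d̄ = (0.83+0.00)/2 = 0.415, v̄ = (1.03+0.00)/2 = 0.515 → q = 2.2×0.415×0.515 = 0.4702 ft³/s
Q = Σ q = 60.36 ft³/s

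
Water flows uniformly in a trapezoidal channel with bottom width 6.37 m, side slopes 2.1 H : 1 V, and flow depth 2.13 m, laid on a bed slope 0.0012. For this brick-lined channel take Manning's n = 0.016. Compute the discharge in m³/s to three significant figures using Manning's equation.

A = (b + z·y)·y = (6.37 + 2.1×2.13)×2.13 = 23.10 m²
P = b + 2y√(1+z²) = 6.37 + 2×2.13×√(1+2.1²) = 16.28 m
R = A/P = 23.10/16.28 = 1.419 m
Q = (1/n)·A·R^(2/3)·S^(1/2) = (1/0.016) × 23.10 × 1.419^(2/3) × 0.0012^(1/2) = 63.14 m³/s

63.1 m³/s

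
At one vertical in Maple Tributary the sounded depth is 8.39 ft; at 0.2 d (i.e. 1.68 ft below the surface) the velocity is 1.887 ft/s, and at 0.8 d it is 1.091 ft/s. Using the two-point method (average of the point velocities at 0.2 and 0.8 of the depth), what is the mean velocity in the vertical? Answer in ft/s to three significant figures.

v̄ = (1.887 + 1.091) / 2 = 1.489 ft/s

1.49 ft/s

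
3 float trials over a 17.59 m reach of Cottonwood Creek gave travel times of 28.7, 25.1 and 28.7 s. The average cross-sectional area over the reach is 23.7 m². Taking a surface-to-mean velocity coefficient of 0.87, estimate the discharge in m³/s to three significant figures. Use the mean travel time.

13.2 m³/s

t̄ = (28.7 + 25.1 + 28.7) / 3 = 27.5 s
v_surface = L / t̄ = 17.59 / 27.5 = 0.6396 m/s
v_mean = 0.87 × 0.6396 = 0.5565 m/s
Q = A × v_mean = 23.7 × 0.5565 = 13.19 m³/s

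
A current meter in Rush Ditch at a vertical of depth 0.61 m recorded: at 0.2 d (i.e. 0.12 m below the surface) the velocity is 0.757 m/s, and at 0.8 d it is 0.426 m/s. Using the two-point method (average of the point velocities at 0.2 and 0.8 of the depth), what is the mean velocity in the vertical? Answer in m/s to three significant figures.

v̄ = (0.757 + 0.426) / 2 = 0.5915 m/s

0.592 m/s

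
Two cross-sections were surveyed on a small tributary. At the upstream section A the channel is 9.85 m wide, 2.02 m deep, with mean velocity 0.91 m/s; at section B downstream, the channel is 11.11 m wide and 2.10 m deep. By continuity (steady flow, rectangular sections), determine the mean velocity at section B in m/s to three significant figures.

Q = A₁V₁ = (9.85×2.02) × 0.91 = 18.11 m³/s
A₂ = 11.11 × 2.10 = 23.33 m²
V₂ = Q/A₂ = 18.11/23.33 = 0.7761 m/s

0.776 m/s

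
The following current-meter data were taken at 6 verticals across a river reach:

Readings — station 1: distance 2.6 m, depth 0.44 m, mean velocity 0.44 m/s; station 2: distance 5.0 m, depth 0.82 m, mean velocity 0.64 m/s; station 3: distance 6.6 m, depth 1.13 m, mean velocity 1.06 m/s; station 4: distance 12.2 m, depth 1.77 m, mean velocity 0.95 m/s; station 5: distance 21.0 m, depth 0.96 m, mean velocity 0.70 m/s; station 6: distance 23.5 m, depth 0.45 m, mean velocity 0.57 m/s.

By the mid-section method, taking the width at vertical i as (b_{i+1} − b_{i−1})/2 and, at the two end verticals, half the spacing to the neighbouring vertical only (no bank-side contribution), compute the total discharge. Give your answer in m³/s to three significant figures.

w_1 = (5.0 − 2.6)/2 = 1.2 m; q_1 = 0.44 × 0.44 × 1.2 = 0.2323 m³/s
w_2 = (6.6 − 2.6)/2 = 2 m; q_2 = 0.64 × 0.82 × 2 = 1.050 m³/s
w_3 = (12.2 − 5.0)/2 = 3.6 m; q_3 = 1.06 × 1.13 × 3.6 = 4.312 m³/s
w_4 = (21.0 − 6.6)/2 = 7.2 m; q_4 = 0.95 × 1.77 × 7.2 = 12.11 m³/s
w_5 = (23.5 − 12.2)/2 = 5.65 m; q_5 = 0.70 × 0.96 × 5.65 = 3.797 m³/s
w_6 = (23.5 − 21.0)/2 = 1.25 m; q_6 = 0.57 × 0.45 × 1.25 = 0.3206 m³/s
Q = Σ qᵢ = 21.82 m³/s

21.8 m³/s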